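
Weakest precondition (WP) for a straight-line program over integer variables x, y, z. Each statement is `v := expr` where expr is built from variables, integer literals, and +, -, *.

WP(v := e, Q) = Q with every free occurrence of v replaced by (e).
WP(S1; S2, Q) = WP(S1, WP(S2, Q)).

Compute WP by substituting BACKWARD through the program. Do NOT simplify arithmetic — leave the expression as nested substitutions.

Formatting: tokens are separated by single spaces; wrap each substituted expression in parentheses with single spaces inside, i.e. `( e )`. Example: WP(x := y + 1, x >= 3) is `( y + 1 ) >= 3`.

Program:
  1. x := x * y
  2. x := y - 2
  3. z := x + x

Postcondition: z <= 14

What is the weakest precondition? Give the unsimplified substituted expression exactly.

Answer: ( ( y - 2 ) + ( y - 2 ) ) <= 14

Derivation:
post: z <= 14
stmt 3: z := x + x  -- replace 1 occurrence(s) of z with (x + x)
  => ( x + x ) <= 14
stmt 2: x := y - 2  -- replace 2 occurrence(s) of x with (y - 2)
  => ( ( y - 2 ) + ( y - 2 ) ) <= 14
stmt 1: x := x * y  -- replace 0 occurrence(s) of x with (x * y)
  => ( ( y - 2 ) + ( y - 2 ) ) <= 14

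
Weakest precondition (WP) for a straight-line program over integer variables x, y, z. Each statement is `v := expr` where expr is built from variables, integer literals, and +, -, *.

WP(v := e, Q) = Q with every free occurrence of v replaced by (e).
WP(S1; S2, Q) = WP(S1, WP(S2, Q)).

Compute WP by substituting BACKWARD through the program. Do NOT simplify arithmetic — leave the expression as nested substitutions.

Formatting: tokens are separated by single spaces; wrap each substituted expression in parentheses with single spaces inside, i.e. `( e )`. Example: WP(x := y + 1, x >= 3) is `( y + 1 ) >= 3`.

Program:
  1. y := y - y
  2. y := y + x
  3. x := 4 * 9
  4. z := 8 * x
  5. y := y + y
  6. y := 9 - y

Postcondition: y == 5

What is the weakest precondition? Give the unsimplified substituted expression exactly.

post: y == 5
stmt 6: y := 9 - y  -- replace 1 occurrence(s) of y with (9 - y)
  => ( 9 - y ) == 5
stmt 5: y := y + y  -- replace 1 occurrence(s) of y with (y + y)
  => ( 9 - ( y + y ) ) == 5
stmt 4: z := 8 * x  -- replace 0 occurrence(s) of z with (8 * x)
  => ( 9 - ( y + y ) ) == 5
stmt 3: x := 4 * 9  -- replace 0 occurrence(s) of x with (4 * 9)
  => ( 9 - ( y + y ) ) == 5
stmt 2: y := y + x  -- replace 2 occurrence(s) of y with (y + x)
  => ( 9 - ( ( y + x ) + ( y + x ) ) ) == 5
stmt 1: y := y - y  -- replace 2 occurrence(s) of y with (y - y)
  => ( 9 - ( ( ( y - y ) + x ) + ( ( y - y ) + x ) ) ) == 5

Answer: ( 9 - ( ( ( y - y ) + x ) + ( ( y - y ) + x ) ) ) == 5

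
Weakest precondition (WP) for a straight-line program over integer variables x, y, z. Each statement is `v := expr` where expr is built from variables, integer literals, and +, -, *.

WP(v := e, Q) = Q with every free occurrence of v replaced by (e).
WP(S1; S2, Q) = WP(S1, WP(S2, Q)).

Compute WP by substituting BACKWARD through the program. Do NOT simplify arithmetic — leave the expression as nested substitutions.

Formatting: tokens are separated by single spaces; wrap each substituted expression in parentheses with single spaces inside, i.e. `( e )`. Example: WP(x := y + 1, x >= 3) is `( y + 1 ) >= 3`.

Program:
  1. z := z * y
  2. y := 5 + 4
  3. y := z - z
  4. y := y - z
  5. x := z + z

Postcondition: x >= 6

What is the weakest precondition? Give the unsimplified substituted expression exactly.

post: x >= 6
stmt 5: x := z + z  -- replace 1 occurrence(s) of x with (z + z)
  => ( z + z ) >= 6
stmt 4: y := y - z  -- replace 0 occurrence(s) of y with (y - z)
  => ( z + z ) >= 6
stmt 3: y := z - z  -- replace 0 occurrence(s) of y with (z - z)
  => ( z + z ) >= 6
stmt 2: y := 5 + 4  -- replace 0 occurrence(s) of y with (5 + 4)
  => ( z + z ) >= 6
stmt 1: z := z * y  -- replace 2 occurrence(s) of z with (z * y)
  => ( ( z * y ) + ( z * y ) ) >= 6

Answer: ( ( z * y ) + ( z * y ) ) >= 6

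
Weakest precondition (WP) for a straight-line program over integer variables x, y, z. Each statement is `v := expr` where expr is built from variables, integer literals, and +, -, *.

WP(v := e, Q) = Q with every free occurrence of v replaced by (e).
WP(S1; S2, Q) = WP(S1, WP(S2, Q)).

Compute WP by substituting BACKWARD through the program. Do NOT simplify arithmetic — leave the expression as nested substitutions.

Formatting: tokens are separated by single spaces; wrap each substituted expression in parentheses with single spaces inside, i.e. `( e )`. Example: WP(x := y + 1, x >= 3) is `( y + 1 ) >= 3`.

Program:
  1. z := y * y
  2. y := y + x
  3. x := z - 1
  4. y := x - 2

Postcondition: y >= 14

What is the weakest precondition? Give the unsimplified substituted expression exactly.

Answer: ( ( ( y * y ) - 1 ) - 2 ) >= 14

Derivation:
post: y >= 14
stmt 4: y := x - 2  -- replace 1 occurrence(s) of y with (x - 2)
  => ( x - 2 ) >= 14
stmt 3: x := z - 1  -- replace 1 occurrence(s) of x with (z - 1)
  => ( ( z - 1 ) - 2 ) >= 14
stmt 2: y := y + x  -- replace 0 occurrence(s) of y with (y + x)
  => ( ( z - 1 ) - 2 ) >= 14
stmt 1: z := y * y  -- replace 1 occurrence(s) of z with (y * y)
  => ( ( ( y * y ) - 1 ) - 2 ) >= 14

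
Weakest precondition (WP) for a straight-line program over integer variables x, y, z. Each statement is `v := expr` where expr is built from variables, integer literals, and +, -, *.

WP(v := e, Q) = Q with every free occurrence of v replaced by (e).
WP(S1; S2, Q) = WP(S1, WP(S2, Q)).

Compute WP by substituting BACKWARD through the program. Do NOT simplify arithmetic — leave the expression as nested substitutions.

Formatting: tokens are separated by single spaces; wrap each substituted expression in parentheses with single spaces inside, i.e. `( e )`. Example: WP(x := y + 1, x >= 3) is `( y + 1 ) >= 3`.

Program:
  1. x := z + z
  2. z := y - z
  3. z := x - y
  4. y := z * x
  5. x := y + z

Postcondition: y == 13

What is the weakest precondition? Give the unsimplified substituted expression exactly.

post: y == 13
stmt 5: x := y + z  -- replace 0 occurrence(s) of x with (y + z)
  => y == 13
stmt 4: y := z * x  -- replace 1 occurrence(s) of y with (z * x)
  => ( z * x ) == 13
stmt 3: z := x - y  -- replace 1 occurrence(s) of z with (x - y)
  => ( ( x - y ) * x ) == 13
stmt 2: z := y - z  -- replace 0 occurrence(s) of z with (y - z)
  => ( ( x - y ) * x ) == 13
stmt 1: x := z + z  -- replace 2 occurrence(s) of x with (z + z)
  => ( ( ( z + z ) - y ) * ( z + z ) ) == 13

Answer: ( ( ( z + z ) - y ) * ( z + z ) ) == 13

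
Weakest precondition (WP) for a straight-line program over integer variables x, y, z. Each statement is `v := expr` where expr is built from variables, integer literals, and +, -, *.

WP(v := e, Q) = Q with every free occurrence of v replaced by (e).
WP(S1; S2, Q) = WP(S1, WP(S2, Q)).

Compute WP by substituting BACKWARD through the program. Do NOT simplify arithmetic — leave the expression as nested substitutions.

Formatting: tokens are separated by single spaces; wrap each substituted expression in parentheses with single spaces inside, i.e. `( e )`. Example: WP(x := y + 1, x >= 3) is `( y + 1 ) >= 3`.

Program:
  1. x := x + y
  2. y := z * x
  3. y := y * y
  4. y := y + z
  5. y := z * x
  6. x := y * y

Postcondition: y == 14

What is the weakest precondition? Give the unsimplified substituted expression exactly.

Answer: ( z * ( x + y ) ) == 14

Derivation:
post: y == 14
stmt 6: x := y * y  -- replace 0 occurrence(s) of x with (y * y)
  => y == 14
stmt 5: y := z * x  -- replace 1 occurrence(s) of y with (z * x)
  => ( z * x ) == 14
stmt 4: y := y + z  -- replace 0 occurrence(s) of y with (y + z)
  => ( z * x ) == 14
stmt 3: y := y * y  -- replace 0 occurrence(s) of y with (y * y)
  => ( z * x ) == 14
stmt 2: y := z * x  -- replace 0 occurrence(s) of y with (z * x)
  => ( z * x ) == 14
stmt 1: x := x + y  -- replace 1 occurrence(s) of x with (x + y)
  => ( z * ( x + y ) ) == 14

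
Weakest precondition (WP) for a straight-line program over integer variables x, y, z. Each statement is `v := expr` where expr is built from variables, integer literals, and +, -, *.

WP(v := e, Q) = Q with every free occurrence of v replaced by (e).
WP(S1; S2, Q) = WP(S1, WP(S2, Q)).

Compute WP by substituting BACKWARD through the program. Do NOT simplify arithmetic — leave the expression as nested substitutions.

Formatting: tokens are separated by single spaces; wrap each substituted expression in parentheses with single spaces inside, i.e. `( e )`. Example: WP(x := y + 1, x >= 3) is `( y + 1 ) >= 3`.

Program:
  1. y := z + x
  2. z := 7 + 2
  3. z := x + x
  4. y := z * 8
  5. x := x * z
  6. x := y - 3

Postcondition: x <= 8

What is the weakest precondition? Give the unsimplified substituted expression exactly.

post: x <= 8
stmt 6: x := y - 3  -- replace 1 occurrence(s) of x with (y - 3)
  => ( y - 3 ) <= 8
stmt 5: x := x * z  -- replace 0 occurrence(s) of x with (x * z)
  => ( y - 3 ) <= 8
stmt 4: y := z * 8  -- replace 1 occurrence(s) of y with (z * 8)
  => ( ( z * 8 ) - 3 ) <= 8
stmt 3: z := x + x  -- replace 1 occurrence(s) of z with (x + x)
  => ( ( ( x + x ) * 8 ) - 3 ) <= 8
stmt 2: z := 7 + 2  -- replace 0 occurrence(s) of z with (7 + 2)
  => ( ( ( x + x ) * 8 ) - 3 ) <= 8
stmt 1: y := z + x  -- replace 0 occurrence(s) of y with (z + x)
  => ( ( ( x + x ) * 8 ) - 3 ) <= 8

Answer: ( ( ( x + x ) * 8 ) - 3 ) <= 8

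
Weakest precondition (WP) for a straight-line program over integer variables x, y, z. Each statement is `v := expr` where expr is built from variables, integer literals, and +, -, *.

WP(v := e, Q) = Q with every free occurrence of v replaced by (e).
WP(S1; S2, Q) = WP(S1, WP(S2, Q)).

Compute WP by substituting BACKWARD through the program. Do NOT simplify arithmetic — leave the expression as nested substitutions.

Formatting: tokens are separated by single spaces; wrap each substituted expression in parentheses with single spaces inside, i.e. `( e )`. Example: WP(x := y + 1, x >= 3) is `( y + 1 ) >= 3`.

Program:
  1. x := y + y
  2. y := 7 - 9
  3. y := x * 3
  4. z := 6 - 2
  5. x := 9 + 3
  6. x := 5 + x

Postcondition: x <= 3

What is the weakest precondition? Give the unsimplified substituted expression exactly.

post: x <= 3
stmt 6: x := 5 + x  -- replace 1 occurrence(s) of x with (5 + x)
  => ( 5 + x ) <= 3
stmt 5: x := 9 + 3  -- replace 1 occurrence(s) of x with (9 + 3)
  => ( 5 + ( 9 + 3 ) ) <= 3
stmt 4: z := 6 - 2  -- replace 0 occurrence(s) of z with (6 - 2)
  => ( 5 + ( 9 + 3 ) ) <= 3
stmt 3: y := x * 3  -- replace 0 occurrence(s) of y with (x * 3)
  => ( 5 + ( 9 + 3 ) ) <= 3
stmt 2: y := 7 - 9  -- replace 0 occurrence(s) of y with (7 - 9)
  => ( 5 + ( 9 + 3 ) ) <= 3
stmt 1: x := y + y  -- replace 0 occurrence(s) of x with (y + y)
  => ( 5 + ( 9 + 3 ) ) <= 3

Answer: ( 5 + ( 9 + 3 ) ) <= 3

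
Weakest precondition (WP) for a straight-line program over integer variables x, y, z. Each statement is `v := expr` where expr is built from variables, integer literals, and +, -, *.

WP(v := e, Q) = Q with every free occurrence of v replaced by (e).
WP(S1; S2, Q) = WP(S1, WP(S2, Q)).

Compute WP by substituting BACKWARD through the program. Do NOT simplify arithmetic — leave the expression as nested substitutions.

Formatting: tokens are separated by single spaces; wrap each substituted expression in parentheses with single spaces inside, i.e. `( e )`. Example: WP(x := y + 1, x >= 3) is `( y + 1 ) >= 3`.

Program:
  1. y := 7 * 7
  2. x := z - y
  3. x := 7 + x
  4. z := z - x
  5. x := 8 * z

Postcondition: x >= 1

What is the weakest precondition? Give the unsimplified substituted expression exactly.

post: x >= 1
stmt 5: x := 8 * z  -- replace 1 occurrence(s) of x with (8 * z)
  => ( 8 * z ) >= 1
stmt 4: z := z - x  -- replace 1 occurrence(s) of z with (z - x)
  => ( 8 * ( z - x ) ) >= 1
stmt 3: x := 7 + x  -- replace 1 occurrence(s) of x with (7 + x)
  => ( 8 * ( z - ( 7 + x ) ) ) >= 1
stmt 2: x := z - y  -- replace 1 occurrence(s) of x with (z - y)
  => ( 8 * ( z - ( 7 + ( z - y ) ) ) ) >= 1
stmt 1: y := 7 * 7  -- replace 1 occurrence(s) of y with (7 * 7)
  => ( 8 * ( z - ( 7 + ( z - ( 7 * 7 ) ) ) ) ) >= 1

Answer: ( 8 * ( z - ( 7 + ( z - ( 7 * 7 ) ) ) ) ) >= 1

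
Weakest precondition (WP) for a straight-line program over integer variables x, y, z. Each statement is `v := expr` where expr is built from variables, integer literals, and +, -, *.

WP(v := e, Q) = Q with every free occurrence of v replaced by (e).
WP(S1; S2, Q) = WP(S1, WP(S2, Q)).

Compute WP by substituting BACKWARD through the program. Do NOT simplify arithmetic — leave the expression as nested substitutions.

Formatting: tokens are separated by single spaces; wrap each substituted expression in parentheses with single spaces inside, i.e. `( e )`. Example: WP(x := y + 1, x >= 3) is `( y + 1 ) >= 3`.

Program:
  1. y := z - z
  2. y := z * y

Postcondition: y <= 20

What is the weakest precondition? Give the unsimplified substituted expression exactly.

Answer: ( z * ( z - z ) ) <= 20

Derivation:
post: y <= 20
stmt 2: y := z * y  -- replace 1 occurrence(s) of y with (z * y)
  => ( z * y ) <= 20
stmt 1: y := z - z  -- replace 1 occurrence(s) of y with (z - z)
  => ( z * ( z - z ) ) <= 20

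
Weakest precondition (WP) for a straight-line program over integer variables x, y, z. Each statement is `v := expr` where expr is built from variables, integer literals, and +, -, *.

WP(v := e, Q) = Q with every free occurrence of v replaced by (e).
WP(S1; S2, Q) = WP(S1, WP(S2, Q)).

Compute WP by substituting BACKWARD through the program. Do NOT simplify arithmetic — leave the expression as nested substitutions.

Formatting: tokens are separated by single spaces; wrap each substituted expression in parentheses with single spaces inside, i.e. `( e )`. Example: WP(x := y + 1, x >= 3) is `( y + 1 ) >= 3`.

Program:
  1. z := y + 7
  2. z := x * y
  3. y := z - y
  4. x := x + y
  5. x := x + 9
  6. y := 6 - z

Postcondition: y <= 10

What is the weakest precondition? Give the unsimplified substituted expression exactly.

Answer: ( 6 - ( x * y ) ) <= 10

Derivation:
post: y <= 10
stmt 6: y := 6 - z  -- replace 1 occurrence(s) of y with (6 - z)
  => ( 6 - z ) <= 10
stmt 5: x := x + 9  -- replace 0 occurrence(s) of x with (x + 9)
  => ( 6 - z ) <= 10
stmt 4: x := x + y  -- replace 0 occurrence(s) of x with (x + y)
  => ( 6 - z ) <= 10
stmt 3: y := z - y  -- replace 0 occurrence(s) of y with (z - y)
  => ( 6 - z ) <= 10
stmt 2: z := x * y  -- replace 1 occurrence(s) of z with (x * y)
  => ( 6 - ( x * y ) ) <= 10
stmt 1: z := y + 7  -- replace 0 occurrence(s) of z with (y + 7)
  => ( 6 - ( x * y ) ) <= 10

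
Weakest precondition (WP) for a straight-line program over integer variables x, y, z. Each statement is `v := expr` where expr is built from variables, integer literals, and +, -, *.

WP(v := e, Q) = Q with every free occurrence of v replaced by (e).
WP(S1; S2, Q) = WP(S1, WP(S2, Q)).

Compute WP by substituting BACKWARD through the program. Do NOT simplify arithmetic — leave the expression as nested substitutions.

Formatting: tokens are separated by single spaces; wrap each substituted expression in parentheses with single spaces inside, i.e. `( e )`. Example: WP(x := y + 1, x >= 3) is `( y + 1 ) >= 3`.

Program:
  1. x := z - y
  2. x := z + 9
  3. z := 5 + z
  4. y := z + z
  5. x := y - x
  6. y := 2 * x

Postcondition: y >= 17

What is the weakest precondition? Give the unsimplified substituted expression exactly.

Answer: ( 2 * ( ( ( 5 + z ) + ( 5 + z ) ) - ( z + 9 ) ) ) >= 17

Derivation:
post: y >= 17
stmt 6: y := 2 * x  -- replace 1 occurrence(s) of y with (2 * x)
  => ( 2 * x ) >= 17
stmt 5: x := y - x  -- replace 1 occurrence(s) of x with (y - x)
  => ( 2 * ( y - x ) ) >= 17
stmt 4: y := z + z  -- replace 1 occurrence(s) of y with (z + z)
  => ( 2 * ( ( z + z ) - x ) ) >= 17
stmt 3: z := 5 + z  -- replace 2 occurrence(s) of z with (5 + z)
  => ( 2 * ( ( ( 5 + z ) + ( 5 + z ) ) - x ) ) >= 17
stmt 2: x := z + 9  -- replace 1 occurrence(s) of x with (z + 9)
  => ( 2 * ( ( ( 5 + z ) + ( 5 + z ) ) - ( z + 9 ) ) ) >= 17
stmt 1: x := z - y  -- replace 0 occurrence(s) of x with (z - y)
  => ( 2 * ( ( ( 5 + z ) + ( 5 + z ) ) - ( z + 9 ) ) ) >= 17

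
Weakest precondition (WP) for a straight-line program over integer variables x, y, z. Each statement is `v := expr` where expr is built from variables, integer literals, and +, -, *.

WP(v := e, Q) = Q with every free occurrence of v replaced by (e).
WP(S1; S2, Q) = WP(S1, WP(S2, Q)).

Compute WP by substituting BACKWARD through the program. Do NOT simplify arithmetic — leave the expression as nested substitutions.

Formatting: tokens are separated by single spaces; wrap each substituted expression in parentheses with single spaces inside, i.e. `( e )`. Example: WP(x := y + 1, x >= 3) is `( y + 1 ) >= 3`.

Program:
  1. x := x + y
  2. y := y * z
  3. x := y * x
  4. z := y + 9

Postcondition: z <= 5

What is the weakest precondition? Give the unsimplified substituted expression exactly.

post: z <= 5
stmt 4: z := y + 9  -- replace 1 occurrence(s) of z with (y + 9)
  => ( y + 9 ) <= 5
stmt 3: x := y * x  -- replace 0 occurrence(s) of x with (y * x)
  => ( y + 9 ) <= 5
stmt 2: y := y * z  -- replace 1 occurrence(s) of y with (y * z)
  => ( ( y * z ) + 9 ) <= 5
stmt 1: x := x + y  -- replace 0 occurrence(s) of x with (x + y)
  => ( ( y * z ) + 9 ) <= 5

Answer: ( ( y * z ) + 9 ) <= 5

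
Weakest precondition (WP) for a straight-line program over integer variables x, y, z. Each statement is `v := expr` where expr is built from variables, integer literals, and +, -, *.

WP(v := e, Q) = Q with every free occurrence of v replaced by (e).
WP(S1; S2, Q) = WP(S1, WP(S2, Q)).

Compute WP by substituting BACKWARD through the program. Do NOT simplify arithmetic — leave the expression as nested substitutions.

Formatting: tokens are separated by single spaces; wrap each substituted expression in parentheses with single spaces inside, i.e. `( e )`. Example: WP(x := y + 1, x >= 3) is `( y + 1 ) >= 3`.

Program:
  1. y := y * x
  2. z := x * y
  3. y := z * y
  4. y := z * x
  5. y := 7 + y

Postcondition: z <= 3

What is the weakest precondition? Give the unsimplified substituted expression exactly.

post: z <= 3
stmt 5: y := 7 + y  -- replace 0 occurrence(s) of y with (7 + y)
  => z <= 3
stmt 4: y := z * x  -- replace 0 occurrence(s) of y with (z * x)
  => z <= 3
stmt 3: y := z * y  -- replace 0 occurrence(s) of y with (z * y)
  => z <= 3
stmt 2: z := x * y  -- replace 1 occurrence(s) of z with (x * y)
  => ( x * y ) <= 3
stmt 1: y := y * x  -- replace 1 occurrence(s) of y with (y * x)
  => ( x * ( y * x ) ) <= 3

Answer: ( x * ( y * x ) ) <= 3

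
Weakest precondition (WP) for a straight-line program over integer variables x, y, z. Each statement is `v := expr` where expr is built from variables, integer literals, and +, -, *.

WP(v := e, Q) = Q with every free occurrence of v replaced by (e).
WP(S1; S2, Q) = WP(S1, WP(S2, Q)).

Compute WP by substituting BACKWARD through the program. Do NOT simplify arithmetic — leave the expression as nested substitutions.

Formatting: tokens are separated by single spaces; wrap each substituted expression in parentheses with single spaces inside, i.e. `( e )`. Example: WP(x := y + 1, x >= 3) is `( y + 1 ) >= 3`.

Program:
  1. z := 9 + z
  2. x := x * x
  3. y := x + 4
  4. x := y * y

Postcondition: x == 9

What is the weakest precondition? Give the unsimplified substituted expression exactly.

post: x == 9
stmt 4: x := y * y  -- replace 1 occurrence(s) of x with (y * y)
  => ( y * y ) == 9
stmt 3: y := x + 4  -- replace 2 occurrence(s) of y with (x + 4)
  => ( ( x + 4 ) * ( x + 4 ) ) == 9
stmt 2: x := x * x  -- replace 2 occurrence(s) of x with (x * x)
  => ( ( ( x * x ) + 4 ) * ( ( x * x ) + 4 ) ) == 9
stmt 1: z := 9 + z  -- replace 0 occurrence(s) of z with (9 + z)
  => ( ( ( x * x ) + 4 ) * ( ( x * x ) + 4 ) ) == 9

Answer: ( ( ( x * x ) + 4 ) * ( ( x * x ) + 4 ) ) == 9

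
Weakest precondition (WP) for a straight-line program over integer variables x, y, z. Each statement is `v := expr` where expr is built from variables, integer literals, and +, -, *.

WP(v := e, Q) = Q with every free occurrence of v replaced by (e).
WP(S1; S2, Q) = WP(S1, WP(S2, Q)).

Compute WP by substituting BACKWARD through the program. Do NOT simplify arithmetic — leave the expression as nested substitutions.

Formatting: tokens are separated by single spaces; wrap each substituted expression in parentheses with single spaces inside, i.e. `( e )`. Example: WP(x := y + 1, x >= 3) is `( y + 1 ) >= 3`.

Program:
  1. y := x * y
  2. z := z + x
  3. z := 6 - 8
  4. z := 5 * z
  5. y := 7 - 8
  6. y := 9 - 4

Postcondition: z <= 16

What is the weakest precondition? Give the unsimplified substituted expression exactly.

Answer: ( 5 * ( 6 - 8 ) ) <= 16

Derivation:
post: z <= 16
stmt 6: y := 9 - 4  -- replace 0 occurrence(s) of y with (9 - 4)
  => z <= 16
stmt 5: y := 7 - 8  -- replace 0 occurrence(s) of y with (7 - 8)
  => z <= 16
stmt 4: z := 5 * z  -- replace 1 occurrence(s) of z with (5 * z)
  => ( 5 * z ) <= 16
stmt 3: z := 6 - 8  -- replace 1 occurrence(s) of z with (6 - 8)
  => ( 5 * ( 6 - 8 ) ) <= 16
stmt 2: z := z + x  -- replace 0 occurrence(s) of z with (z + x)
  => ( 5 * ( 6 - 8 ) ) <= 16
stmt 1: y := x * y  -- replace 0 occurrence(s) of y with (x * y)
  => ( 5 * ( 6 - 8 ) ) <= 16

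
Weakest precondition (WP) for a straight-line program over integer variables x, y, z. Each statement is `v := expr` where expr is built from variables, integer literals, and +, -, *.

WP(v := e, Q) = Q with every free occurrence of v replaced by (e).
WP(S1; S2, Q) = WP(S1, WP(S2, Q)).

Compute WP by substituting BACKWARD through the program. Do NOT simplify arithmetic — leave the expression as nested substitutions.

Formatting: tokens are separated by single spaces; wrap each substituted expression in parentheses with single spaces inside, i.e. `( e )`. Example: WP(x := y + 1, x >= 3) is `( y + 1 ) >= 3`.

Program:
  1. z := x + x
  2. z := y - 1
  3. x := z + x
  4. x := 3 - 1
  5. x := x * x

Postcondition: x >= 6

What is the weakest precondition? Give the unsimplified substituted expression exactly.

post: x >= 6
stmt 5: x := x * x  -- replace 1 occurrence(s) of x with (x * x)
  => ( x * x ) >= 6
stmt 4: x := 3 - 1  -- replace 2 occurrence(s) of x with (3 - 1)
  => ( ( 3 - 1 ) * ( 3 - 1 ) ) >= 6
stmt 3: x := z + x  -- replace 0 occurrence(s) of x with (z + x)
  => ( ( 3 - 1 ) * ( 3 - 1 ) ) >= 6
stmt 2: z := y - 1  -- replace 0 occurrence(s) of z with (y - 1)
  => ( ( 3 - 1 ) * ( 3 - 1 ) ) >= 6
stmt 1: z := x + x  -- replace 0 occurrence(s) of z with (x + x)
  => ( ( 3 - 1 ) * ( 3 - 1 ) ) >= 6

Answer: ( ( 3 - 1 ) * ( 3 - 1 ) ) >= 6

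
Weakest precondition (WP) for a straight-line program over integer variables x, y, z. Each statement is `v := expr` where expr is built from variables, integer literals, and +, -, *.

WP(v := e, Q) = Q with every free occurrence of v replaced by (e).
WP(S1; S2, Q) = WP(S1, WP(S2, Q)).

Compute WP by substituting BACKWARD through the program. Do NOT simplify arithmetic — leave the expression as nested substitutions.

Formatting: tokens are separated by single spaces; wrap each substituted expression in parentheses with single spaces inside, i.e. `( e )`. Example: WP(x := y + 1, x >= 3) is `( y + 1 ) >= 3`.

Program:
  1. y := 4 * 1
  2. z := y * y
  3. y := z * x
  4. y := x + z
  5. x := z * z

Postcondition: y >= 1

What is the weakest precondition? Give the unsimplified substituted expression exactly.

Answer: ( x + ( ( 4 * 1 ) * ( 4 * 1 ) ) ) >= 1

Derivation:
post: y >= 1
stmt 5: x := z * z  -- replace 0 occurrence(s) of x with (z * z)
  => y >= 1
stmt 4: y := x + z  -- replace 1 occurrence(s) of y with (x + z)
  => ( x + z ) >= 1
stmt 3: y := z * x  -- replace 0 occurrence(s) of y with (z * x)
  => ( x + z ) >= 1
stmt 2: z := y * y  -- replace 1 occurrence(s) of z with (y * y)
  => ( x + ( y * y ) ) >= 1
stmt 1: y := 4 * 1  -- replace 2 occurrence(s) of y with (4 * 1)
  => ( x + ( ( 4 * 1 ) * ( 4 * 1 ) ) ) >= 1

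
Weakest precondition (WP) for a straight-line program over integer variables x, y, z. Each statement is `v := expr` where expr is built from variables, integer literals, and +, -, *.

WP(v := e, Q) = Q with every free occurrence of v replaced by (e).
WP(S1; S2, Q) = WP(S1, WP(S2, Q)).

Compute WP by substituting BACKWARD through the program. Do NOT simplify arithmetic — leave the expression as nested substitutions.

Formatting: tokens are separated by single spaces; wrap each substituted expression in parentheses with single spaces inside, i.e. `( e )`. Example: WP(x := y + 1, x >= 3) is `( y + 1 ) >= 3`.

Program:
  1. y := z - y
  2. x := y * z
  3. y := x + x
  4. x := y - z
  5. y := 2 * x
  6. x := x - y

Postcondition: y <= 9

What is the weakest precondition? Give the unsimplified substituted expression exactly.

Answer: ( 2 * ( ( ( ( z - y ) * z ) + ( ( z - y ) * z ) ) - z ) ) <= 9

Derivation:
post: y <= 9
stmt 6: x := x - y  -- replace 0 occurrence(s) of x with (x - y)
  => y <= 9
stmt 5: y := 2 * x  -- replace 1 occurrence(s) of y with (2 * x)
  => ( 2 * x ) <= 9
stmt 4: x := y - z  -- replace 1 occurrence(s) of x with (y - z)
  => ( 2 * ( y - z ) ) <= 9
stmt 3: y := x + x  -- replace 1 occurrence(s) of y with (x + x)
  => ( 2 * ( ( x + x ) - z ) ) <= 9
stmt 2: x := y * z  -- replace 2 occurrence(s) of x with (y * z)
  => ( 2 * ( ( ( y * z ) + ( y * z ) ) - z ) ) <= 9
stmt 1: y := z - y  -- replace 2 occurrence(s) of y with (z - y)
  => ( 2 * ( ( ( ( z - y ) * z ) + ( ( z - y ) * z ) ) - z ) ) <= 9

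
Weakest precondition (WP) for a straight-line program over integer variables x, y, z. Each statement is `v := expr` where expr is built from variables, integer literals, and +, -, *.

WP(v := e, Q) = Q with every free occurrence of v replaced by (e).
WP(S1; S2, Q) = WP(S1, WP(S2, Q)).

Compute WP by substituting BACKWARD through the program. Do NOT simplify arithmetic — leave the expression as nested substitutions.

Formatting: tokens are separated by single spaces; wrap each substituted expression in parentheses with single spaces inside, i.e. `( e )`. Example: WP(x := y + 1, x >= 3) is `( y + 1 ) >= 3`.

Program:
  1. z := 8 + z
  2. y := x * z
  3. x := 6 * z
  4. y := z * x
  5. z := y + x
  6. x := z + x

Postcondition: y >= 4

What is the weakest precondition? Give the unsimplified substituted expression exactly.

post: y >= 4
stmt 6: x := z + x  -- replace 0 occurrence(s) of x with (z + x)
  => y >= 4
stmt 5: z := y + x  -- replace 0 occurrence(s) of z with (y + x)
  => y >= 4
stmt 4: y := z * x  -- replace 1 occurrence(s) of y with (z * x)
  => ( z * x ) >= 4
stmt 3: x := 6 * z  -- replace 1 occurrence(s) of x with (6 * z)
  => ( z * ( 6 * z ) ) >= 4
stmt 2: y := x * z  -- replace 0 occurrence(s) of y with (x * z)
  => ( z * ( 6 * z ) ) >= 4
stmt 1: z := 8 + z  -- replace 2 occurrence(s) of z with (8 + z)
  => ( ( 8 + z ) * ( 6 * ( 8 + z ) ) ) >= 4

Answer: ( ( 8 + z ) * ( 6 * ( 8 + z ) ) ) >= 4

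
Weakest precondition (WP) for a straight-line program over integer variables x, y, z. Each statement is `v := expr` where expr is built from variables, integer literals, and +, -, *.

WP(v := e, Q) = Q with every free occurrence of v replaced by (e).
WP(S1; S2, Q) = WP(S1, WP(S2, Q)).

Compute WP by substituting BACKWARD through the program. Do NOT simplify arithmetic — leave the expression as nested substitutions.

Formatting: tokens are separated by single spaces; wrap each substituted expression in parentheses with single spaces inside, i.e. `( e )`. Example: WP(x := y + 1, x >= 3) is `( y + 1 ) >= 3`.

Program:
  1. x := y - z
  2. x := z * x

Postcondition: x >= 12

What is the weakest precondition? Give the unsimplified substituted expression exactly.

Answer: ( z * ( y - z ) ) >= 12

Derivation:
post: x >= 12
stmt 2: x := z * x  -- replace 1 occurrence(s) of x with (z * x)
  => ( z * x ) >= 12
stmt 1: x := y - z  -- replace 1 occurrence(s) of x with (y - z)
  => ( z * ( y - z ) ) >= 12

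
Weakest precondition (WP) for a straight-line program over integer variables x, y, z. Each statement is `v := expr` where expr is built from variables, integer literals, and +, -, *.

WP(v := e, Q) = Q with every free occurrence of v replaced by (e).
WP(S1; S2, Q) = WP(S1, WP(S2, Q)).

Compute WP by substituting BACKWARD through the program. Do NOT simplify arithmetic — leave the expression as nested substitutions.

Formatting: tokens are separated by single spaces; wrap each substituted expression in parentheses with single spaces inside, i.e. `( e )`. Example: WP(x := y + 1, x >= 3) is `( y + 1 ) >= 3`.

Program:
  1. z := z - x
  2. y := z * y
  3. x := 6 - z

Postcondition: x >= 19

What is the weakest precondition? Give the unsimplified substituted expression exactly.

Answer: ( 6 - ( z - x ) ) >= 19

Derivation:
post: x >= 19
stmt 3: x := 6 - z  -- replace 1 occurrence(s) of x with (6 - z)
  => ( 6 - z ) >= 19
stmt 2: y := z * y  -- replace 0 occurrence(s) of y with (z * y)
  => ( 6 - z ) >= 19
stmt 1: z := z - x  -- replace 1 occurrence(s) of z with (z - x)
  => ( 6 - ( z - x ) ) >= 19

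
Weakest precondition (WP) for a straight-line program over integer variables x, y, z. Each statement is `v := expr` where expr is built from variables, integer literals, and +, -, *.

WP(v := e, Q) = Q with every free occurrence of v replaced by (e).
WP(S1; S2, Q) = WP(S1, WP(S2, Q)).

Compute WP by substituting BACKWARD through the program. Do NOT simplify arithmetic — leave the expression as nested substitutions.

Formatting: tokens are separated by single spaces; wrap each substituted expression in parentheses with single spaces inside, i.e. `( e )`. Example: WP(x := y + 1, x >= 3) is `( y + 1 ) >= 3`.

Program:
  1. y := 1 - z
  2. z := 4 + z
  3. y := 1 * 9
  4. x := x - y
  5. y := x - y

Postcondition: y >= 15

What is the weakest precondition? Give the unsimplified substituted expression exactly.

Answer: ( ( x - ( 1 * 9 ) ) - ( 1 * 9 ) ) >= 15

Derivation:
post: y >= 15
stmt 5: y := x - y  -- replace 1 occurrence(s) of y with (x - y)
  => ( x - y ) >= 15
stmt 4: x := x - y  -- replace 1 occurrence(s) of x with (x - y)
  => ( ( x - y ) - y ) >= 15
stmt 3: y := 1 * 9  -- replace 2 occurrence(s) of y with (1 * 9)
  => ( ( x - ( 1 * 9 ) ) - ( 1 * 9 ) ) >= 15
stmt 2: z := 4 + z  -- replace 0 occurrence(s) of z with (4 + z)
  => ( ( x - ( 1 * 9 ) ) - ( 1 * 9 ) ) >= 15
stmt 1: y := 1 - z  -- replace 0 occurrence(s) of y with (1 - z)
  => ( ( x - ( 1 * 9 ) ) - ( 1 * 9 ) ) >= 15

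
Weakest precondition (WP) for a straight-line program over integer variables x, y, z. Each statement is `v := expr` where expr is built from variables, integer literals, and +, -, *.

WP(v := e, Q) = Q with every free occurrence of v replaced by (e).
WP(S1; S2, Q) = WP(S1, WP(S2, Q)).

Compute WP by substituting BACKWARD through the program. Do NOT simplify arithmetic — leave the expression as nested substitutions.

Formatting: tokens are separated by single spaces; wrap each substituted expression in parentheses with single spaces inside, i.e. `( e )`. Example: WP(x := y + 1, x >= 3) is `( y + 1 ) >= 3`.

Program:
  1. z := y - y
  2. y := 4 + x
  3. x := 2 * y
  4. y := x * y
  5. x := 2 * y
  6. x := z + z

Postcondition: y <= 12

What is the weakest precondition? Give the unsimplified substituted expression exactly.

Answer: ( ( 2 * ( 4 + x ) ) * ( 4 + x ) ) <= 12

Derivation:
post: y <= 12
stmt 6: x := z + z  -- replace 0 occurrence(s) of x with (z + z)
  => y <= 12
stmt 5: x := 2 * y  -- replace 0 occurrence(s) of x with (2 * y)
  => y <= 12
stmt 4: y := x * y  -- replace 1 occurrence(s) of y with (x * y)
  => ( x * y ) <= 12
stmt 3: x := 2 * y  -- replace 1 occurrence(s) of x with (2 * y)
  => ( ( 2 * y ) * y ) <= 12
stmt 2: y := 4 + x  -- replace 2 occurrence(s) of y with (4 + x)
  => ( ( 2 * ( 4 + x ) ) * ( 4 + x ) ) <= 12
stmt 1: z := y - y  -- replace 0 occurrence(s) of z with (y - y)
  => ( ( 2 * ( 4 + x ) ) * ( 4 + x ) ) <= 12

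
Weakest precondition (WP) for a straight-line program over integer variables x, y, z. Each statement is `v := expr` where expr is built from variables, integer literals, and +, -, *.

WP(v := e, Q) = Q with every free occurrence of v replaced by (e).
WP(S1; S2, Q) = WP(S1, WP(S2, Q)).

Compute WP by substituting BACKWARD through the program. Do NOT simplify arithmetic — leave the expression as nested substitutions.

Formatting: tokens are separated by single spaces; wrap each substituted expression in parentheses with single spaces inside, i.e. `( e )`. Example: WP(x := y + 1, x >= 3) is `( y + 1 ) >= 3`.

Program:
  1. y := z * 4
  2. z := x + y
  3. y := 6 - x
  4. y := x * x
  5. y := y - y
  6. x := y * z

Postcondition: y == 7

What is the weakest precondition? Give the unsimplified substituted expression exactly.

post: y == 7
stmt 6: x := y * z  -- replace 0 occurrence(s) of x with (y * z)
  => y == 7
stmt 5: y := y - y  -- replace 1 occurrence(s) of y with (y - y)
  => ( y - y ) == 7
stmt 4: y := x * x  -- replace 2 occurrence(s) of y with (x * x)
  => ( ( x * x ) - ( x * x ) ) == 7
stmt 3: y := 6 - x  -- replace 0 occurrence(s) of y with (6 - x)
  => ( ( x * x ) - ( x * x ) ) == 7
stmt 2: z := x + y  -- replace 0 occurrence(s) of z with (x + y)
  => ( ( x * x ) - ( x * x ) ) == 7
stmt 1: y := z * 4  -- replace 0 occurrence(s) of y with (z * 4)
  => ( ( x * x ) - ( x * x ) ) == 7

Answer: ( ( x * x ) - ( x * x ) ) == 7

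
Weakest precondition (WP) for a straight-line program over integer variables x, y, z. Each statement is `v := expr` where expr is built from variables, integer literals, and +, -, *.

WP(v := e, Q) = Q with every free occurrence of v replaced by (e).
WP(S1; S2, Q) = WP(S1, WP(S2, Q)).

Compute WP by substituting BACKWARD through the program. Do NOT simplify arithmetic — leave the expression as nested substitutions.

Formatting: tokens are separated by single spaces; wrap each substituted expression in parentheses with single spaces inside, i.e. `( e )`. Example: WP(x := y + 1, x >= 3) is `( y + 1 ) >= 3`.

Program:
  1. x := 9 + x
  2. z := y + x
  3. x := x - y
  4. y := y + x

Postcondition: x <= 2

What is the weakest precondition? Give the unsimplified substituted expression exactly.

post: x <= 2
stmt 4: y := y + x  -- replace 0 occurrence(s) of y with (y + x)
  => x <= 2
stmt 3: x := x - y  -- replace 1 occurrence(s) of x with (x - y)
  => ( x - y ) <= 2
stmt 2: z := y + x  -- replace 0 occurrence(s) of z with (y + x)
  => ( x - y ) <= 2
stmt 1: x := 9 + x  -- replace 1 occurrence(s) of x with (9 + x)
  => ( ( 9 + x ) - y ) <= 2

Answer: ( ( 9 + x ) - y ) <= 2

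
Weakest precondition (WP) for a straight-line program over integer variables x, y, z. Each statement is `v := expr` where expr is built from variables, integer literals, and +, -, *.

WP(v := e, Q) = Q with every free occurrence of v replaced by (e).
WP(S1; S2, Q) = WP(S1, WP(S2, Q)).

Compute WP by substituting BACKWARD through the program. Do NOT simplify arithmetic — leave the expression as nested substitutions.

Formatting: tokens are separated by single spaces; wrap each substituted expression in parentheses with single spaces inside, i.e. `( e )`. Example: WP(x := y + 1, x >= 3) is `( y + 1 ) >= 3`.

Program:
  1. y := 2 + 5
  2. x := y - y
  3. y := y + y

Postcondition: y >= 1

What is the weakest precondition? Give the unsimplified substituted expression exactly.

Answer: ( ( 2 + 5 ) + ( 2 + 5 ) ) >= 1

Derivation:
post: y >= 1
stmt 3: y := y + y  -- replace 1 occurrence(s) of y with (y + y)
  => ( y + y ) >= 1
stmt 2: x := y - y  -- replace 0 occurrence(s) of x with (y - y)
  => ( y + y ) >= 1
stmt 1: y := 2 + 5  -- replace 2 occurrence(s) of y with (2 + 5)
  => ( ( 2 + 5 ) + ( 2 + 5 ) ) >= 1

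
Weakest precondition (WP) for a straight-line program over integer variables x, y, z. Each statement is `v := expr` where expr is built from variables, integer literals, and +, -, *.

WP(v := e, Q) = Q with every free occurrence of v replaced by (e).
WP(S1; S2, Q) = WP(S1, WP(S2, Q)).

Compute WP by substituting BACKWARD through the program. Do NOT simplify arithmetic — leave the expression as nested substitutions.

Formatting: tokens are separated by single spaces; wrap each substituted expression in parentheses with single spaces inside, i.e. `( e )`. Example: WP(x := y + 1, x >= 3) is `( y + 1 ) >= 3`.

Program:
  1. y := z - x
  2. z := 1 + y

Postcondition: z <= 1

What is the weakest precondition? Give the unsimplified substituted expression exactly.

post: z <= 1
stmt 2: z := 1 + y  -- replace 1 occurrence(s) of z with (1 + y)
  => ( 1 + y ) <= 1
stmt 1: y := z - x  -- replace 1 occurrence(s) of y with (z - x)
  => ( 1 + ( z - x ) ) <= 1

Answer: ( 1 + ( z - x ) ) <= 1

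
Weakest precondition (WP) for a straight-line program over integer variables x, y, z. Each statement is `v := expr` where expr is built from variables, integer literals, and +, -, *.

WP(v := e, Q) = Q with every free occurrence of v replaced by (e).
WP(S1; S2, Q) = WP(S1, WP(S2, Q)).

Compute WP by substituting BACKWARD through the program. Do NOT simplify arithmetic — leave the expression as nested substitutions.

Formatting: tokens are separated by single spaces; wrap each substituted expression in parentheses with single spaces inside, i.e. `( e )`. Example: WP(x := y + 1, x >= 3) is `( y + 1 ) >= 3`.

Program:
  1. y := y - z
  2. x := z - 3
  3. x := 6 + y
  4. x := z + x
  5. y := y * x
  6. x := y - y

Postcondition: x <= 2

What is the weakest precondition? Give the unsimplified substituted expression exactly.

Answer: ( ( ( y - z ) * ( z + ( 6 + ( y - z ) ) ) ) - ( ( y - z ) * ( z + ( 6 + ( y - z ) ) ) ) ) <= 2

Derivation:
post: x <= 2
stmt 6: x := y - y  -- replace 1 occurrence(s) of x with (y - y)
  => ( y - y ) <= 2
stmt 5: y := y * x  -- replace 2 occurrence(s) of y with (y * x)
  => ( ( y * x ) - ( y * x ) ) <= 2
stmt 4: x := z + x  -- replace 2 occurrence(s) of x with (z + x)
  => ( ( y * ( z + x ) ) - ( y * ( z + x ) ) ) <= 2
stmt 3: x := 6 + y  -- replace 2 occurrence(s) of x with (6 + y)
  => ( ( y * ( z + ( 6 + y ) ) ) - ( y * ( z + ( 6 + y ) ) ) ) <= 2
stmt 2: x := z - 3  -- replace 0 occurrence(s) of x with (z - 3)
  => ( ( y * ( z + ( 6 + y ) ) ) - ( y * ( z + ( 6 + y ) ) ) ) <= 2
stmt 1: y := y - z  -- replace 4 occurrence(s) of y with (y - z)
  => ( ( ( y - z ) * ( z + ( 6 + ( y - z ) ) ) ) - ( ( y - z ) * ( z + ( 6 + ( y - z ) ) ) ) ) <= 2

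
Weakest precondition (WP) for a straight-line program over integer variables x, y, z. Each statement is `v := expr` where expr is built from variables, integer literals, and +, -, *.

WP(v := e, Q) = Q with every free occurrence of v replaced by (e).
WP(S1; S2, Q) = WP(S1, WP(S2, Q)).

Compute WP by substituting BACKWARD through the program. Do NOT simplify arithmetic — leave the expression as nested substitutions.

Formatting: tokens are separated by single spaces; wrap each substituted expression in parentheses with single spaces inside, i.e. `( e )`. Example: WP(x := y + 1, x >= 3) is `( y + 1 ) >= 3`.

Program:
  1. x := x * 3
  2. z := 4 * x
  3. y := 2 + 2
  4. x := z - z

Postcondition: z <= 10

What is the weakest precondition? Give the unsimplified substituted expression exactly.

post: z <= 10
stmt 4: x := z - z  -- replace 0 occurrence(s) of x with (z - z)
  => z <= 10
stmt 3: y := 2 + 2  -- replace 0 occurrence(s) of y with (2 + 2)
  => z <= 10
stmt 2: z := 4 * x  -- replace 1 occurrence(s) of z with (4 * x)
  => ( 4 * x ) <= 10
stmt 1: x := x * 3  -- replace 1 occurrence(s) of x with (x * 3)
  => ( 4 * ( x * 3 ) ) <= 10

Answer: ( 4 * ( x * 3 ) ) <= 10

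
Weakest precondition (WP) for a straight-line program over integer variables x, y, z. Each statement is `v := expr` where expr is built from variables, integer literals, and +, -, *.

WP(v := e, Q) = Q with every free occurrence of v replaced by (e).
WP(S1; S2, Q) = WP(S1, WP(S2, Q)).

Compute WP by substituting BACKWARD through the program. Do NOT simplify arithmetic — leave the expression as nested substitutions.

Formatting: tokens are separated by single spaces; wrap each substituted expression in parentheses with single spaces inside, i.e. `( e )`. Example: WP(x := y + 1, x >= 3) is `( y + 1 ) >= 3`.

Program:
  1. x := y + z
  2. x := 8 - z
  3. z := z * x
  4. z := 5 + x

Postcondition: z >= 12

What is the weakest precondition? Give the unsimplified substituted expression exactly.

post: z >= 12
stmt 4: z := 5 + x  -- replace 1 occurrence(s) of z with (5 + x)
  => ( 5 + x ) >= 12
stmt 3: z := z * x  -- replace 0 occurrence(s) of z with (z * x)
  => ( 5 + x ) >= 12
stmt 2: x := 8 - z  -- replace 1 occurrence(s) of x with (8 - z)
  => ( 5 + ( 8 - z ) ) >= 12
stmt 1: x := y + z  -- replace 0 occurrence(s) of x with (y + z)
  => ( 5 + ( 8 - z ) ) >= 12

Answer: ( 5 + ( 8 - z ) ) >= 12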